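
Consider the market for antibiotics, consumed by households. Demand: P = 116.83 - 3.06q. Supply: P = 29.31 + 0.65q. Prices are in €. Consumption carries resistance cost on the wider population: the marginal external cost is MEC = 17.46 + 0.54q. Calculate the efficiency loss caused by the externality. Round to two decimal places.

Market equilibrium (private): 29.31 + 0.65q = 116.83 - 3.06q → q_m = 23.5903.
Social marginal benefit = demand − MEC = 99.37 - 3.60q.
Set SMB = MC: 99.37 - 3.60q = 29.31 + 0.65q → q* = 16.4847.
Height of the DWL triangle at q_m is MC(q_m) − SMB(q_m) = MEC(q_m) = 30.1988.
DWL = ½ × 7.1056 × 30.1988 = 107.2903.

DWL = €107.29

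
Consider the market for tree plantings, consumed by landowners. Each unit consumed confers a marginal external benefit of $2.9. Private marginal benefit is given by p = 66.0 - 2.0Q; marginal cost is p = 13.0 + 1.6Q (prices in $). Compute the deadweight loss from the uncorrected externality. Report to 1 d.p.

DWL = $1.2

Market equilibrium (private): 13.0 + 1.6Q = 66.0 - 2.0Q → Q_m = 14.7222.
Social marginal benefit = demand + MEB = 68.9 - 2.0Q.
Set SMB = MC: 68.9 - 2.0Q = 13.0 + 1.6Q → Q* = 15.5278.
The loss is the area between SMB and MC from Q* to Q_m; with linear curves that's a triangle of height MEB(Q_m).
DWL = ½ × 0.8056 × 2.9000 = 1.1681.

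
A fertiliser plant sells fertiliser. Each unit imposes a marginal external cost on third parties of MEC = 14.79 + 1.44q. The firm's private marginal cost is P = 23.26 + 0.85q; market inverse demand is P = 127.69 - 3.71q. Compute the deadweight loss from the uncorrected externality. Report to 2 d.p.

DWL = 190.15

Market equilibrium (private): 23.26 + 0.85q = 127.69 - 3.71q → q_m = 22.9013.
Social marginal cost = private MC + MEC = 38.05 + 2.29q.
Set SMC = demand: 38.05 + 2.29q = 127.69 - 3.71q → q* = 14.9400.
The welfare-loss triangle has base |q_m − q*| and height MEC(q_m) (the vertical gap between SMC and demand is zero at q* and MEC at q_m).
DWL = ½ × 7.9613 × 47.7679 = 190.1473.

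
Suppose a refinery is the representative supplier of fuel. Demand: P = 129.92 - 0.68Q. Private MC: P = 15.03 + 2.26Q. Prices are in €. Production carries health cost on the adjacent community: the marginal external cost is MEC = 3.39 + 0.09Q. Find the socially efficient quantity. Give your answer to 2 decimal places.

Social marginal cost = private MC + MEC = 18.42 + 2.35Q.
Set SMC = demand: 18.42 + 2.35Q = 129.92 - 0.68Q → Q* = 36.7987.

Q* = 36.80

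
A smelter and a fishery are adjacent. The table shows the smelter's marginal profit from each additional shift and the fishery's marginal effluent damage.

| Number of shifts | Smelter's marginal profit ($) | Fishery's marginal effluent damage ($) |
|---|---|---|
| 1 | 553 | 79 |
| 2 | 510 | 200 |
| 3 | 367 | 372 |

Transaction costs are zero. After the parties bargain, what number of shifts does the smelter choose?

Bargaining reaches the level where marginal profit last exceeds marginal effluent damage.
That holds through level 2 (510 ≥ 200) but not at 3 (367 < 372).

2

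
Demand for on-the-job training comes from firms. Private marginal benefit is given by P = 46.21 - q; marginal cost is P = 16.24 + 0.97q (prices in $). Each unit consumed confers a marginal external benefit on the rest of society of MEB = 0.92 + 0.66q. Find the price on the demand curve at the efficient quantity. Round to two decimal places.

P = $22.63

Social marginal benefit = demand + MEB = 47.13 - 0.34q.
Set SMB = MC: 47.13 - 0.34q = 16.24 + 0.97q → q* = 23.5802.
Consumer price on the demand curve at q*: 46.21 − 1.00×23.5802 = 22.6298.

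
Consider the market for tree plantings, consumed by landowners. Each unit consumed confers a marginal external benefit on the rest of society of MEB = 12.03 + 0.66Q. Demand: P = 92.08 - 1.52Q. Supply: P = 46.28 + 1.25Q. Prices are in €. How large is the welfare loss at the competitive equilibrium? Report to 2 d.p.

DWL = €124.73

Market equilibrium (private): 46.28 + 1.25Q = 92.08 - 1.52Q → Q_m = 16.5343.
Social marginal benefit = demand + MEB = 104.11 - 0.86Q.
Set SMB = MC: 104.11 - 0.86Q = 46.28 + 1.25Q → Q* = 27.4076.
Height of the DWL triangle at Q_m is SMB(Q_m) − MC(Q_m) = MEB(Q_m) = 22.9426.
DWL = ½ × 10.8733 × 22.9426 = 124.7309.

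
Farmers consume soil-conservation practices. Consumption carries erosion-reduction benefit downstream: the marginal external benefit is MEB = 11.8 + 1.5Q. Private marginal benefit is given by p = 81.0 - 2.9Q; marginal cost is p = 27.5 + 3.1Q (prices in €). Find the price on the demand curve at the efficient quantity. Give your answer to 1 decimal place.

P = €38.9

Social marginal benefit = demand + MEB = 92.8 - 1.4Q.
Set SMB = MC: 92.8 - 1.4Q = 27.5 + 3.1Q → Q* = 14.5111.
Consumer price on the demand curve at Q*: 81.0 − 2.9×14.5111 = 38.9178.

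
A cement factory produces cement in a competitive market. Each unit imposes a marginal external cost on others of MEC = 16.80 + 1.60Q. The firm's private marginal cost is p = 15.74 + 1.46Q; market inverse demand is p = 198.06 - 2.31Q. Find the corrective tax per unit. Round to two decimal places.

Social marginal cost = private MC + MEC = 32.54 + 3.06Q.
Set SMC = demand: 32.54 + 3.06Q = 198.06 - 2.31Q → Q* = 30.8231.
The Pigouvian tax equals MEC at Q*: 16.80 + 1.60×30.8231 = 66.1170.

tax = 66.12 per unit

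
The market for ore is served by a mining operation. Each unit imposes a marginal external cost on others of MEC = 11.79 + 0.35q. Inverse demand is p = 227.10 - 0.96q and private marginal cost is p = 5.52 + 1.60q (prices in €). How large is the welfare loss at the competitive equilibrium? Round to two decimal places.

Market equilibrium (private): 5.52 + 1.60q = 227.10 - 0.96q → q_m = 86.5547.
Social marginal cost = private MC + MEC = 17.31 + 1.95q.
Set SMC = demand: 17.31 + 1.95q = 227.10 - 0.96q → q* = 72.0928.
Height of the DWL triangle at q_m is SMC(q_m) − demand(q_m) = MEC(q_m) = 42.0841.
DWL = ½ × 14.4619 × 42.0841 = 304.3080.

DWL = €304.31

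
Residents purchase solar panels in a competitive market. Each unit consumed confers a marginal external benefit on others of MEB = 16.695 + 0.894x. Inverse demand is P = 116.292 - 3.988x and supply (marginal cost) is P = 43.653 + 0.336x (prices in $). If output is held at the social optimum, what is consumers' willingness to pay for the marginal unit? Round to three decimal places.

Social marginal benefit = demand + MEB = 132.987 - 3.094x.
Set SMB = MC: 132.987 - 3.094x = 43.653 + 0.336x → x* = 26.0449.
Consumer price on the demand curve at x*: 116.292 − 3.988×26.0449 = 12.4249.

P = $12.425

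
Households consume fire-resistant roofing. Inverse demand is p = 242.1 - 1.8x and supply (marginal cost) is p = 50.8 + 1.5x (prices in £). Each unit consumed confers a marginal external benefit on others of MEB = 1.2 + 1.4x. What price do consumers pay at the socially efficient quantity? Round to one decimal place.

P = £59.7

Social marginal benefit = demand + MEB = 243.3 - 0.4x.
Set SMB = MC: 243.3 - 0.4x = 50.8 + 1.5x → x* = 101.3158.
Consumer price on the demand curve at x*: 242.1 − 1.8×101.3158 = 59.7316.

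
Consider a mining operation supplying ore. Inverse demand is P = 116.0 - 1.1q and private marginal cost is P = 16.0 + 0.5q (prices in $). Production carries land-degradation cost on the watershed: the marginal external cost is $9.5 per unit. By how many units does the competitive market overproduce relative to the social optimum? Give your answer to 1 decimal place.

5.9 units

Market equilibrium (private): 16.0 + 0.5q = 116.0 - 1.1q → q_m = 62.5000.
Social marginal cost = private MC + MEC = 25.5 + 0.5q.
Set SMC = demand: 25.5 + 0.5q = 116.0 - 1.1q → q* = 56.5625.
Gap = |62.5000 − 56.5625| = 5.9375.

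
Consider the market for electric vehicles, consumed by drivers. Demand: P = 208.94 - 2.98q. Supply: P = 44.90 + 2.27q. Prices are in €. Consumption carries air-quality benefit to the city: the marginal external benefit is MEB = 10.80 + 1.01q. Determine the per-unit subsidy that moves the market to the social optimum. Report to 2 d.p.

subsidy = €52.45 per unit

Social marginal benefit = demand + MEB = 219.74 - 1.97q.
Set SMB = MC: 219.74 - 1.97q = 44.90 + 2.27q → q* = 41.2358.
The Pigouvian subsidy equals MEB at q*: 10.80 + 1.01×41.2358 = 52.4482.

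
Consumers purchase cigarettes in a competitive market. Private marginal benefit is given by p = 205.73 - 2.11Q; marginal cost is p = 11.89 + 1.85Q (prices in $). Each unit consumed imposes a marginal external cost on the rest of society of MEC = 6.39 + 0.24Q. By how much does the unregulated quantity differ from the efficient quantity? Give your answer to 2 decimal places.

4.32 units

Market equilibrium (private): 11.89 + 1.85Q = 205.73 - 2.11Q → Q_m = 48.9495.
Social marginal benefit = demand − MEC = 199.34 - 2.35Q.
Set SMB = MC: 199.34 - 2.35Q = 11.89 + 1.85Q → Q* = 44.6310.
Gap = |48.9495 − 44.6310| = 4.3185.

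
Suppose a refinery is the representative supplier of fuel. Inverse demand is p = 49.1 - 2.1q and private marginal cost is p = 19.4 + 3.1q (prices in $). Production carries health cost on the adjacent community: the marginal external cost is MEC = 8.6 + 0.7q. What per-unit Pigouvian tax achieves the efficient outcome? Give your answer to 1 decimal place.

Social marginal cost = private MC + MEC = 28.0 + 3.8q.
Set SMC = demand: 28.0 + 3.8q = 49.1 - 2.1q → q* = 3.5763.
The Pigouvian tax equals MEC at q*: 8.6 + 0.7×3.5763 = 11.1034.

tax = $11.1 per unit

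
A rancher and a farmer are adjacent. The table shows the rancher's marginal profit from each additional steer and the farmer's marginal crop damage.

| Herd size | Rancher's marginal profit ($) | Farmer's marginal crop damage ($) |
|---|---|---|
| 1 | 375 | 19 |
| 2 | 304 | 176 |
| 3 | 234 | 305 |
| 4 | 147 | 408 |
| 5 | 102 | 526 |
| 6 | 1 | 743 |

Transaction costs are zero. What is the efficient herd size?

Bargaining reaches the level where marginal profit last exceeds marginal crop damage.
That holds through level 2 (304 ≥ 176) but not at 3 (234 < 305).

2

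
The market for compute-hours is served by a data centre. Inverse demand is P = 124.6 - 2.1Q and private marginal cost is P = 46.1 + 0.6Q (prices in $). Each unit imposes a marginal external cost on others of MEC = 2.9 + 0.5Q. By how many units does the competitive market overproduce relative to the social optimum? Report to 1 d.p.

5.4 units

Market equilibrium (private): 46.1 + 0.6Q = 124.6 - 2.1Q → Q_m = 29.0741.
Social marginal cost = private MC + MEC = 49.0 + 1.1Q.
Set SMC = demand: 49.0 + 1.1Q = 124.6 - 2.1Q → Q* = 23.6250.
Gap = |29.0741 − 23.6250| = 5.4491.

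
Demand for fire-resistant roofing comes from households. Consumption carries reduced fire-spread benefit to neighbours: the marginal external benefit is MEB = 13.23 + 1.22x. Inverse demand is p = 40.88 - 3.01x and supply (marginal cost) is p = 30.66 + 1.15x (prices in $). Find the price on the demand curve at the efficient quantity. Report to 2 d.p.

Social marginal benefit = demand + MEB = 54.11 - 1.79x.
Set SMB = MC: 54.11 - 1.79x = 30.66 + 1.15x → x* = 7.9762.
Consumer price on the demand curve at x*: 40.88 − 3.01×7.9762 = 16.8716.

P = $16.87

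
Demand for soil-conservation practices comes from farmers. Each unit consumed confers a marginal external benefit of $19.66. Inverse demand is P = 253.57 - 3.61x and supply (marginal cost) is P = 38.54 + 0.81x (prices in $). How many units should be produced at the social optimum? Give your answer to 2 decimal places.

x* = 53.10

Social marginal benefit = demand + MEB = 273.23 - 3.61x.
Set SMB = MC: 273.23 - 3.61x = 38.54 + 0.81x → x* = 53.0973.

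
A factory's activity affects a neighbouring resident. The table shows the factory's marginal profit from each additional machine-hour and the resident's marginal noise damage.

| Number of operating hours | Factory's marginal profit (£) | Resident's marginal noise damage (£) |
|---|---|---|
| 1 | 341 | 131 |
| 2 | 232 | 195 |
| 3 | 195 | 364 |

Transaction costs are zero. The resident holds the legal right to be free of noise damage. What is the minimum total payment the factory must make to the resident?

£326

Efficient level: marginal profit ≥ marginal noise damage through level 2, so k* = 2.
With the resident holding the right, the factory must at least compensate total damage at k*: 131 + 195 = 326.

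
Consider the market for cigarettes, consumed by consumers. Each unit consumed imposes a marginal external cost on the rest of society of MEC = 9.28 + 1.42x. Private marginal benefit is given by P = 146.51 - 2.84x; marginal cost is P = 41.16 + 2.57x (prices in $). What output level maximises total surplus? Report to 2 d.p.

Social marginal benefit = demand − MEC = 137.23 - 4.26x.
Set SMB = MC: 137.23 - 4.26x = 41.16 + 2.57x → x* = 14.0659.

x* = 14.07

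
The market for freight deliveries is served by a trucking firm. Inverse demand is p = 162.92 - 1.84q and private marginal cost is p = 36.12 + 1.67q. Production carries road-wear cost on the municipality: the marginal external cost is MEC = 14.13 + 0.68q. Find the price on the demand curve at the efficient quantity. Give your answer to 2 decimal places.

P = 113.44

Social marginal cost = private MC + MEC = 50.25 + 2.35q.
Set SMC = demand: 50.25 + 2.35q = 162.92 - 1.84q → q* = 26.8902.
Consumer price on the demand curve at q*: 162.92 − 1.84×26.8902 = 113.4420.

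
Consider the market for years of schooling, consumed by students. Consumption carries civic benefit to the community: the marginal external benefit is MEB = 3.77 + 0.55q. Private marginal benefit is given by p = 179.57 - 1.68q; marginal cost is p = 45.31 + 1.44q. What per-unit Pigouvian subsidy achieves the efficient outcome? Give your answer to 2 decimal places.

Social marginal benefit = demand + MEB = 183.34 - 1.13q.
Set SMB = MC: 183.34 - 1.13q = 45.31 + 1.44q → q* = 53.7082.
The Pigouvian subsidy equals MEB at q*: 3.77 + 0.55×53.7082 = 33.3095.

subsidy = 33.31 per unit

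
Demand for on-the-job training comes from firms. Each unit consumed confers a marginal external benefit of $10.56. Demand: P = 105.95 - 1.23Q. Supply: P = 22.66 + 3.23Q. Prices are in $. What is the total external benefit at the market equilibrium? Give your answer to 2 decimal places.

Market equilibrium (private): 22.66 + 3.23Q = 105.95 - 1.23Q → Q_m = 18.6749.
Total external benefit = MEB × Q_m = 10.56 × 18.6749 = 197.2069.

$197.21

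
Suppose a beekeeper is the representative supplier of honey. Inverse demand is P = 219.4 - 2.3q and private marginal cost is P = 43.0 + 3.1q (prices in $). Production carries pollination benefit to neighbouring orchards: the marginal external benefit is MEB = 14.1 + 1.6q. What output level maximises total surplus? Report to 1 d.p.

q* = 50.1

Social marginal cost = private MC − MEB = 28.9 + 1.5q.
Set SMC = demand: 28.9 + 1.5q = 219.4 - 2.3q → q* = 50.1316.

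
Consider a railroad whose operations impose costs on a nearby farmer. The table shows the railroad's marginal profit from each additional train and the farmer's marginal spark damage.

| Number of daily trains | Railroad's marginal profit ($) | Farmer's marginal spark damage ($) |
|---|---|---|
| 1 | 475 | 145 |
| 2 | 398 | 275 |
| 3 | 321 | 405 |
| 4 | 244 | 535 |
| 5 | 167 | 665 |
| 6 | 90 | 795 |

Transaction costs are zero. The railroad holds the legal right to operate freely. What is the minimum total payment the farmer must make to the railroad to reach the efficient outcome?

Left alone the railroad would choose level 6 (marginal profit stays positive).
Efficient level: k* = 2 (marginal profit ≥ marginal spark damage through 2).
The farmer must at least cover the railroad's forgone profit from cutting 6→2: 321 + 244 + 167 + 90 = 822.

$822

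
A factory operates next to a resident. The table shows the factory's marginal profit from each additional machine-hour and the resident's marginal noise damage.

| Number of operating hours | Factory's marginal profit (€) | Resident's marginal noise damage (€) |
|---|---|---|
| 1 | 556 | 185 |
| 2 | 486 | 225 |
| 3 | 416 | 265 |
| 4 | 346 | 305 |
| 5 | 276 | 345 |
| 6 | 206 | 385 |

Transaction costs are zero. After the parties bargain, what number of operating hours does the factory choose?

Bargaining reaches the level where marginal profit last exceeds marginal noise damage.
That holds through level 4 (346 ≥ 305) but not at 5 (276 < 345).

4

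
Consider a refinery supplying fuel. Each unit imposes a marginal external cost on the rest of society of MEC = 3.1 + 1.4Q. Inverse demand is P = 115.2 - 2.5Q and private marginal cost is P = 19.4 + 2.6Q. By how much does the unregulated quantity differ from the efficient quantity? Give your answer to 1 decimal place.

Market equilibrium (private): 19.4 + 2.6Q = 115.2 - 2.5Q → Q_m = 18.7843.
Social marginal cost = private MC + MEC = 22.5 + 4.0Q.
Set SMC = demand: 22.5 + 4.0Q = 115.2 - 2.5Q → Q* = 14.2615.
Gap = |18.7843 − 14.2615| = 4.5228.

4.5 units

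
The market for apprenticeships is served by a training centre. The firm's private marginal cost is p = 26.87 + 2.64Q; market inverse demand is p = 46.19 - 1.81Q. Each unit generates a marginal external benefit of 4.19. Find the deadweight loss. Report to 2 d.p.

Market equilibrium (private): 26.87 + 2.64Q = 46.19 - 1.81Q → Q_m = 4.3416.
Social marginal cost = private MC − MEB = 22.68 + 2.64Q.
Set SMC = demand: 22.68 + 2.64Q = 46.19 - 1.81Q → Q* = 5.2831.
Height of the DWL triangle at Q_m is demand(Q_m) − SMC(Q_m) = MEB(Q_m) = 4.1900.
DWL = ½ × 0.9415 × 4.1900 = 1.9724.

DWL = 1.97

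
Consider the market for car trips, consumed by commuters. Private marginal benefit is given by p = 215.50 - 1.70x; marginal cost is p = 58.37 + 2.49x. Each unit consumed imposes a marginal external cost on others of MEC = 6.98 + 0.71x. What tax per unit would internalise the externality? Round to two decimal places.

Social marginal benefit = demand − MEC = 208.52 - 2.41x.
Set SMB = MC: 208.52 - 2.41x = 58.37 + 2.49x → x* = 30.6429.
The Pigouvian tax equals MEC at x*: 6.98 + 0.71×30.6429 = 28.7365.

tax = 28.74 per unit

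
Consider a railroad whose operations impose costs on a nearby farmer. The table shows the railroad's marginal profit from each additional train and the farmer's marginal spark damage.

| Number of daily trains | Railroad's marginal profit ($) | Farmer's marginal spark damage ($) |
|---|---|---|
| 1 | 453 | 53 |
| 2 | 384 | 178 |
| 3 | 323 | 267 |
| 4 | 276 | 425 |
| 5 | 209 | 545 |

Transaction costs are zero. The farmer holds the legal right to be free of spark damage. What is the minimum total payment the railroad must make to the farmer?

$498

Efficient level: marginal profit ≥ marginal spark damage through level 3, so k* = 3.
With the farmer holding the right, the railroad must at least compensate total damage at k*: 53 + 178 + 267 = 498.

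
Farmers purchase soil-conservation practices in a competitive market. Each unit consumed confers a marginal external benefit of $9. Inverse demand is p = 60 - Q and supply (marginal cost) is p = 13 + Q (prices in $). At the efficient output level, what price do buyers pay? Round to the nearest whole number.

Social marginal benefit = demand + MEB = 69 - Q.
Set SMB = MC: 69 - Q = 13 + Q → Q* = 28.0000.
Consumer price on the demand curve at Q*: 60 − 1×28.0000 = 32.0000.

P = $32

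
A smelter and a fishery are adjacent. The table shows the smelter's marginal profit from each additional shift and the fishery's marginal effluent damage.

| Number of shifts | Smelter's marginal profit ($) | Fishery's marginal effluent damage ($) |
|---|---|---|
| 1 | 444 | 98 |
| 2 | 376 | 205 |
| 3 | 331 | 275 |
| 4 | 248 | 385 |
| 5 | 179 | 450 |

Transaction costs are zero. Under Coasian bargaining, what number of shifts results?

Bargaining reaches the level where marginal profit last exceeds marginal effluent damage.
That holds through level 3 (331 ≥ 275) but not at 4 (248 < 385).

3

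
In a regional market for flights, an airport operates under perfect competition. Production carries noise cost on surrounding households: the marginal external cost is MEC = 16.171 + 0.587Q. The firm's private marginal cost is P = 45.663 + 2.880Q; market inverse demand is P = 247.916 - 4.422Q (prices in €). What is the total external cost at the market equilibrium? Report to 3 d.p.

Market equilibrium (private): 45.663 + 2.880Q = 247.916 - 4.422Q → Q_m = 27.6983.
Total external cost = ∫₀^{Q_m} (16.171 + 0.587Q) dQ = 16.171×27.6983 + ½×0.587×27.6983² = 673.0812.

€673.081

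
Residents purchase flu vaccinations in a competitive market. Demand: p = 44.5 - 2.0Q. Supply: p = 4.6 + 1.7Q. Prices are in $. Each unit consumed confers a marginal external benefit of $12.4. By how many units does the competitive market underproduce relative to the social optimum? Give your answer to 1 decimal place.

Market equilibrium (private): 4.6 + 1.7Q = 44.5 - 2.0Q → Q_m = 10.7838.
Social marginal benefit = demand + MEB = 56.9 - 2.0Q.
Set SMB = MC: 56.9 - 2.0Q = 4.6 + 1.7Q → Q* = 14.1351.
Gap = |10.7838 − 14.1351| = 3.3513.

3.4 units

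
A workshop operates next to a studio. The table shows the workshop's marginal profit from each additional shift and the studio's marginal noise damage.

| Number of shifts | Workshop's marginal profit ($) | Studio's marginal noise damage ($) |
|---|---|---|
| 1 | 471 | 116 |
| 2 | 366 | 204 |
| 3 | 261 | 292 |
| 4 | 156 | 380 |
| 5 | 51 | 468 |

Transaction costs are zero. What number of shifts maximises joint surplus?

Bargaining reaches the level where marginal profit last exceeds marginal noise damage.
That holds through level 2 (366 ≥ 204) but not at 3 (261 < 292).

2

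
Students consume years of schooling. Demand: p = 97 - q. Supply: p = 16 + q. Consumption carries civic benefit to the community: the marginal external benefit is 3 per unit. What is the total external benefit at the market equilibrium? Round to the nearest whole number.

122

Market equilibrium (private): 16 + q = 97 - q → q_m = 40.5000.
Total external benefit = MEB × q_m = 3 × 40.5000 = 121.5000.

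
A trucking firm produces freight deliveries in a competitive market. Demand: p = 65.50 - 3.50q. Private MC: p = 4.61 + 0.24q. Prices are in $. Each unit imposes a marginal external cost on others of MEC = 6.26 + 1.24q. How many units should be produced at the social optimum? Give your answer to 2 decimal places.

Social marginal cost = private MC + MEC = 10.87 + 1.48q.
Set SMC = demand: 10.87 + 1.48q = 65.50 - 3.50q → q* = 10.9699.

q* = 10.97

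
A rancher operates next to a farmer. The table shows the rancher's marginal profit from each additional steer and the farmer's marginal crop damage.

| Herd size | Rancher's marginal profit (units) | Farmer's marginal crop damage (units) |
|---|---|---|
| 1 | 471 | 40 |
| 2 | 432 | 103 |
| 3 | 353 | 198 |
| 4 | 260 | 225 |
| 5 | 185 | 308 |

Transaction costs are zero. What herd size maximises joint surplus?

4

Bargaining reaches the level where marginal profit last exceeds marginal crop damage.
That holds through level 4 (260 ≥ 225) but not at 5 (185 < 308).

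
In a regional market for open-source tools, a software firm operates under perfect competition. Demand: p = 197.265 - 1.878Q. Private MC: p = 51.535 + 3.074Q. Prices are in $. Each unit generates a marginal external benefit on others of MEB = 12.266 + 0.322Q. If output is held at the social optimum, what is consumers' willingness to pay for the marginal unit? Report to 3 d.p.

P = $133.179

Social marginal cost = private MC − MEB = 39.269 + 2.752Q.
Set SMC = demand: 39.269 + 2.752Q = 197.265 - 1.878Q → Q* = 34.1244.
Consumer price on the demand curve at Q*: 197.265 − 1.878×34.1244 = 133.1794.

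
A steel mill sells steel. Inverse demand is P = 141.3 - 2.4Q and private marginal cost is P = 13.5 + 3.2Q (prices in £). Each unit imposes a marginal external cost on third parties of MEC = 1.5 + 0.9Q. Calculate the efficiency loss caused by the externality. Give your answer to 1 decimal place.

DWL = £37.4

Market equilibrium (private): 13.5 + 3.2Q = 141.3 - 2.4Q → Q_m = 22.8214.
Social marginal cost = private MC + MEC = 15.0 + 4.1Q.
Set SMC = demand: 15.0 + 4.1Q = 141.3 - 2.4Q → Q* = 19.4308.
Height of the DWL triangle at Q_m is SMC(Q_m) − demand(Q_m) = MEC(Q_m) = 22.0393.
DWL = ½ × 3.3906 × 22.0393 = 37.3632.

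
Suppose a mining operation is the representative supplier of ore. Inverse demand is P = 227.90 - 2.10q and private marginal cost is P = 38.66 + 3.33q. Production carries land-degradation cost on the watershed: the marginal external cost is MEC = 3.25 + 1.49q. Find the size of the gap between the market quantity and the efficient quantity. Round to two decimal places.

7.97 units

Market equilibrium (private): 38.66 + 3.33q = 227.90 - 2.10q → q_m = 34.8508.
Social marginal cost = private MC + MEC = 41.91 + 4.82q.
Set SMC = demand: 41.91 + 4.82q = 227.90 - 2.10q → q* = 26.8772.
Gap = |34.8508 − 26.8772| = 7.9736.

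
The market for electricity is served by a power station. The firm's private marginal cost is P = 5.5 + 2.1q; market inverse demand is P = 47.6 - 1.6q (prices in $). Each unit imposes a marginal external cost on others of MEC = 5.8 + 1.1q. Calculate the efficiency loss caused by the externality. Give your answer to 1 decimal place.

Market equilibrium (private): 5.5 + 2.1q = 47.6 - 1.6q → q_m = 11.3784.
Social marginal cost = private MC + MEC = 11.3 + 3.2q.
Set SMC = demand: 11.3 + 3.2q = 47.6 - 1.6q → q* = 7.5625.
Between q* and q_m the wedge SMC − demand runs linearly from 0 to MEC(q_m), so the loss is a triangle.
DWL = ½ × 3.8159 × 18.3162 = 34.9464.

DWL = $34.9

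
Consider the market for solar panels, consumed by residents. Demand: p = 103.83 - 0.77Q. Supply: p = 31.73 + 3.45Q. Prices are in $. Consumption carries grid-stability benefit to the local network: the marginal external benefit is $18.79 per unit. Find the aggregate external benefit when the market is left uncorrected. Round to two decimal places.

$321.03

Market equilibrium (private): 31.73 + 3.45Q = 103.83 - 0.77Q → Q_m = 17.0853.
Total external benefit = MEB × Q_m = 18.79 × 17.0853 = 321.0328.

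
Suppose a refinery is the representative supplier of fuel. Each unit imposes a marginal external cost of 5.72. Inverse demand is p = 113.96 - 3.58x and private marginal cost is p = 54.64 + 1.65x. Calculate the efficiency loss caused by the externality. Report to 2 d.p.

DWL = 3.13

Market equilibrium (private): 54.64 + 1.65x = 113.96 - 3.58x → x_m = 11.3423.
Social marginal cost = private MC + MEC = 60.36 + 1.65x.
Set SMC = demand: 60.36 + 1.65x = 113.96 - 3.58x → x* = 10.2486.
Between x* and x_m the wedge SMC − demand runs linearly from 0 to MEC(x_m), so the loss is a triangle.
DWL = ½ × 1.0937 × 5.7200 = 3.1280.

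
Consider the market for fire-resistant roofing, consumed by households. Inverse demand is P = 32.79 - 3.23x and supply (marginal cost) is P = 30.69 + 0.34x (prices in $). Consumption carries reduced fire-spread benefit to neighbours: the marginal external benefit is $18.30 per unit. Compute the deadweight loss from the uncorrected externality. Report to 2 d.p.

DWL = $46.90

Market equilibrium (private): 30.69 + 0.34x = 32.79 - 3.23x → x_m = 0.5882.
Social marginal benefit = demand + MEB = 51.09 - 3.23x.
Set SMB = MC: 51.09 - 3.23x = 30.69 + 0.34x → x* = 5.7143.
Between x* and x_m the wedge SMB − MC runs linearly from 0 to MEB(x_m), so the loss is a triangle.
DWL = ½ × 5.1261 × 18.3000 = 46.9038.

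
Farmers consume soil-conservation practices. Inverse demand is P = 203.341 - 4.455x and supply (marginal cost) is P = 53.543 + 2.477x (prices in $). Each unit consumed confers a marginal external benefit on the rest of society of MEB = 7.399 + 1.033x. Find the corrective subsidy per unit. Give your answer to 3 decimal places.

subsidy = $34.926 per unit

Social marginal benefit = demand + MEB = 210.740 - 3.422x.
Set SMB = MC: 210.740 - 3.422x = 53.543 + 2.477x → x* = 26.6481.
The Pigouvian subsidy equals MEB at x*: 7.399 + 1.033×26.6481 = 34.9265.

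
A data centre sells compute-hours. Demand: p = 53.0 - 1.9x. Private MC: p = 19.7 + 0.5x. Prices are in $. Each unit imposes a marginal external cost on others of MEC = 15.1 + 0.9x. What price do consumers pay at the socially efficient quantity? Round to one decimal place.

P = $42.5

Social marginal cost = private MC + MEC = 34.8 + 1.4x.
Set SMC = demand: 34.8 + 1.4x = 53.0 - 1.9x → x* = 5.5152.
Consumer price on the demand curve at x*: 53.0 − 1.9×5.5152 = 42.5211.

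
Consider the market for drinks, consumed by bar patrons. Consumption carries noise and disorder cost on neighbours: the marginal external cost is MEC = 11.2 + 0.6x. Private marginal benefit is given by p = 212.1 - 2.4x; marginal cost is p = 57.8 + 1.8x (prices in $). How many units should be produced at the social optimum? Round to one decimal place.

x* = 29.8

Social marginal benefit = demand − MEC = 200.9 - 3.0x.
Set SMB = MC: 200.9 - 3.0x = 57.8 + 1.8x → x* = 29.8125.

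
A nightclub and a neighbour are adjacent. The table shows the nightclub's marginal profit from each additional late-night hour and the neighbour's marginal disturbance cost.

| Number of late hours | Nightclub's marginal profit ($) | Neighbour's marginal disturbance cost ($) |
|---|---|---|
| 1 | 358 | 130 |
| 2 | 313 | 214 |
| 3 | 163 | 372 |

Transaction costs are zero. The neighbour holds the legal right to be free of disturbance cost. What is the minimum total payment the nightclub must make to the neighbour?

Efficient level: marginal profit ≥ marginal disturbance cost through level 2, so k* = 2.
With the neighbour holding the right, the nightclub must at least compensate total damage at k*: 130 + 214 = 344.

$344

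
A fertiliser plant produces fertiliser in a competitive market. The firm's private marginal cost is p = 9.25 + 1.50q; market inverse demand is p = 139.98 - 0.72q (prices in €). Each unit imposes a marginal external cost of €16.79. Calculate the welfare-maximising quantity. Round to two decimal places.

q* = 51.32

Social marginal cost = private MC + MEC = 26.04 + 1.50q.
Set SMC = demand: 26.04 + 1.50q = 139.98 - 0.72q → q* = 51.3243.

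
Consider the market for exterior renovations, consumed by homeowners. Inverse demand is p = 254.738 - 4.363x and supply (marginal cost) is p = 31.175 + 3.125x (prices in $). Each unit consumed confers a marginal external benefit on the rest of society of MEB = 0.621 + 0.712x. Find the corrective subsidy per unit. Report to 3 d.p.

Social marginal benefit = demand + MEB = 255.359 - 3.651x.
Set SMB = MC: 255.359 - 3.651x = 31.175 + 3.125x → x* = 33.0850.
The Pigouvian subsidy equals MEB at x*: 0.621 + 0.712×33.0850 = 24.1775.

subsidy = $24.178 per unit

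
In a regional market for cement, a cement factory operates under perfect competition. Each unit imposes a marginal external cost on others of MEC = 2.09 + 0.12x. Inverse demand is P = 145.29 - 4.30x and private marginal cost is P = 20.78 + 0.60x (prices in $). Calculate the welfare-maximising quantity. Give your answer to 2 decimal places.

x* = 24.39

Social marginal cost = private MC + MEC = 22.87 + 0.72x.
Set SMC = demand: 22.87 + 0.72x = 145.29 - 4.30x → x* = 24.3865.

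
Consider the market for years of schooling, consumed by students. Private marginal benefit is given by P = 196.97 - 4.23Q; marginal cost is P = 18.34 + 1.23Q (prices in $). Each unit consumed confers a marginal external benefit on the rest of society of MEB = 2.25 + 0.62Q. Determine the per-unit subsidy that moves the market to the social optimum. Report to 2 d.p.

Social marginal benefit = demand + MEB = 199.22 - 3.61Q.
Set SMB = MC: 199.22 - 3.61Q = 18.34 + 1.23Q → Q* = 37.3719.
The Pigouvian subsidy equals MEB at Q*: 2.25 + 0.62×37.3719 = 25.4206.

subsidy = $25.42 per unit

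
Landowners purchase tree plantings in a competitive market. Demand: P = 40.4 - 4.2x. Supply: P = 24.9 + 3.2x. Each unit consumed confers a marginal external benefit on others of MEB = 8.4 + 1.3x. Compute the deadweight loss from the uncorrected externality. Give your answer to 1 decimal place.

DWL = 10.1

Market equilibrium (private): 24.9 + 3.2x = 40.4 - 4.2x → x_m = 2.0946.
Social marginal benefit = demand + MEB = 48.8 - 2.9x.
Set SMB = MC: 48.8 - 2.9x = 24.9 + 3.2x → x* = 3.9180.
The loss is the area between SMB and MC from x* to x_m; with linear curves that's a triangle of height MEB(x_m).
DWL = ½ × 1.8234 × 11.1230 = 10.1408.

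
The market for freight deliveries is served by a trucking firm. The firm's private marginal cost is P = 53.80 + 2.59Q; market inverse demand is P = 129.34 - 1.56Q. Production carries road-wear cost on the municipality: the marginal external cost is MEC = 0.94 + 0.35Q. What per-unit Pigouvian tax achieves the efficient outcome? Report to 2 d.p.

tax = 6.74 per unit

Social marginal cost = private MC + MEC = 54.74 + 2.94Q.
Set SMC = demand: 54.74 + 2.94Q = 129.34 - 1.56Q → Q* = 16.5778.
The Pigouvian tax equals MEC at Q*: 0.94 + 0.35×16.5778 = 6.7422.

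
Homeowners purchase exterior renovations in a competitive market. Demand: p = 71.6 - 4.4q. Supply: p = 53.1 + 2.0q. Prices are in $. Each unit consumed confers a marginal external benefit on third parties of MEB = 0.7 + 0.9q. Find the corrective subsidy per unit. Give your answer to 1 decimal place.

subsidy = $3.8 per unit

Social marginal benefit = demand + MEB = 72.3 - 3.5q.
Set SMB = MC: 72.3 - 3.5q = 53.1 + 2.0q → q* = 3.4909.
The Pigouvian subsidy equals MEB at q*: 0.7 + 0.9×3.4909 = 3.8418.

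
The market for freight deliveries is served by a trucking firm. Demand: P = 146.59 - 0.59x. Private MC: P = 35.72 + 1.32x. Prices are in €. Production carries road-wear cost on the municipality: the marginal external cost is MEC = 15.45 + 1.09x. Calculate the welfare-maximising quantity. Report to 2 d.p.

Social marginal cost = private MC + MEC = 51.17 + 2.41x.
Set SMC = demand: 51.17 + 2.41x = 146.59 - 0.59x → x* = 31.8067.

x* = 31.81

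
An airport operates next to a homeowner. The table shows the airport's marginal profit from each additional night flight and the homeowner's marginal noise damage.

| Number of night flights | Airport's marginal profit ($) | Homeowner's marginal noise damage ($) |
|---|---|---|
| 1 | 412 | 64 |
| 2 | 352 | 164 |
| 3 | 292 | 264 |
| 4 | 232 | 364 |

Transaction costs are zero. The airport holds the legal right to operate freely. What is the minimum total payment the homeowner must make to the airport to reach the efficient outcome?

$232

Left alone the airport would choose level 4 (marginal profit stays positive).
Efficient level: k* = 3 (marginal profit ≥ marginal noise damage through 3).
The homeowner must at least cover the airport's forgone profit from cutting 4→3: 232 = 232.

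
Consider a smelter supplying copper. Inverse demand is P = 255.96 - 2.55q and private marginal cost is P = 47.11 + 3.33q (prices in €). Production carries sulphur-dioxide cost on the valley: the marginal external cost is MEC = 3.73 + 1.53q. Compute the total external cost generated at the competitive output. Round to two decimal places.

€1097.59

Market equilibrium (private): 47.11 + 3.33q = 255.96 - 2.55q → q_m = 35.5187.
Total external cost = ∫₀^{q_m} (3.73 + 1.53q) dq = 3.73×35.5187 + ½×1.53×35.5187² = 1097.5920.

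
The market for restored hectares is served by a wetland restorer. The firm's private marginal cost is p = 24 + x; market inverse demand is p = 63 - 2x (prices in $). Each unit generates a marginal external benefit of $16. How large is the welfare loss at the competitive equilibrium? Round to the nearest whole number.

DWL = $43

Market equilibrium (private): 24 + x = 63 - 2x → x_m = 13.0000.
Social marginal cost = private MC − MEB = 8 + x.
Set SMC = demand: 8 + x = 63 - 2x → x* = 18.3333.
Height of the DWL triangle at x_m is demand(x_m) − SMC(x_m) = MEB(x_m) = 16.0000.
DWL = ½ × 5.3333 × 16.0000 = 42.6664.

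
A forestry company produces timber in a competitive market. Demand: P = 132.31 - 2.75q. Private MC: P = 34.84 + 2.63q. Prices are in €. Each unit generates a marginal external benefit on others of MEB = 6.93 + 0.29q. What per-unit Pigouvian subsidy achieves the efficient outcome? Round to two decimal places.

subsidy = €12.88 per unit

Social marginal cost = private MC − MEB = 27.91 + 2.34q.
Set SMC = demand: 27.91 + 2.34q = 132.31 - 2.75q → q* = 20.5108.
The Pigouvian subsidy equals MEB at q*: 6.93 + 0.29×20.5108 = 12.8781.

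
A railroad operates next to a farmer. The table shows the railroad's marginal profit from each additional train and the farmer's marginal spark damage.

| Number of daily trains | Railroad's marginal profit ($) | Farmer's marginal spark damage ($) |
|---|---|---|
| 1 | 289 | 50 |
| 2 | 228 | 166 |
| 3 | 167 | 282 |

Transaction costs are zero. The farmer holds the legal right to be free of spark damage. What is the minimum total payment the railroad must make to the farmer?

Efficient level: marginal profit ≥ marginal spark damage through level 2, so k* = 2.
With the farmer holding the right, the railroad must at least compensate total damage at k*: 50 + 166 = 216.

$216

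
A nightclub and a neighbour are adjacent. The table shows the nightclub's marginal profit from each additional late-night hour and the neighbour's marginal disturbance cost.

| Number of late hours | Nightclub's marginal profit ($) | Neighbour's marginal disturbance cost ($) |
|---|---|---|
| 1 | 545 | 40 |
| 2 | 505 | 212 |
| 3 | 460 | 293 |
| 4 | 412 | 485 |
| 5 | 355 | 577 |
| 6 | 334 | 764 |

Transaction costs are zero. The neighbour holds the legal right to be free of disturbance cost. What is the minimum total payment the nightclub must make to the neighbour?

Efficient level: marginal profit ≥ marginal disturbance cost through level 3, so k* = 3.
With the neighbour holding the right, the nightclub must at least compensate total damage at k*: 40 + 212 + 293 = 545.

$545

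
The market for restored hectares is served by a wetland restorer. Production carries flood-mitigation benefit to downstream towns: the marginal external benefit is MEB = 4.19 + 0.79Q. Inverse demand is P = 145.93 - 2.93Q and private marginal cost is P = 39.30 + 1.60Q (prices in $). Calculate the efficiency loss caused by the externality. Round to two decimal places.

DWL = $69.41

Market equilibrium (private): 39.30 + 1.60Q = 145.93 - 2.93Q → Q_m = 23.5386.
Social marginal cost = private MC − MEB = 35.11 + 0.81Q.
Set SMC = demand: 35.11 + 0.81Q = 145.93 - 2.93Q → Q* = 29.6310.
Height of the DWL triangle at Q_m is demand(Q_m) − SMC(Q_m) = MEB(Q_m) = 22.7855.
DWL = ½ × 6.0924 × 22.7855 = 69.4092.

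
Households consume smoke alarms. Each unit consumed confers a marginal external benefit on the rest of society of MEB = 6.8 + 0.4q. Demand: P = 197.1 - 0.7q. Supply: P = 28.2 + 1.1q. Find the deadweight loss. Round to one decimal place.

Market equilibrium (private): 28.2 + 1.1q = 197.1 - 0.7q → q_m = 93.8333.
Social marginal benefit = demand + MEB = 203.9 - 0.3q.
Set SMB = MC: 203.9 - 0.3q = 28.2 + 1.1q → q* = 125.5000.
Height of the DWL triangle at q_m is SMB(q_m) − MC(q_m) = MEB(q_m) = 44.3333.
DWL = ½ × 31.6667 × 44.3333 = 701.9447.

DWL = 701.9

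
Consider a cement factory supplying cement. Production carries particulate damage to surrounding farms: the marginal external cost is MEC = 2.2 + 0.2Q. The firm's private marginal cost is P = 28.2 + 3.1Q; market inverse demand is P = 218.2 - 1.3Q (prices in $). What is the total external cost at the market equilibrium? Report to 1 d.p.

Market equilibrium (private): 28.2 + 3.1Q = 218.2 - 1.3Q → Q_m = 43.1818.
Total external cost = ∫₀^{Q_m} (2.2 + 0.2Q) dQ = 2.2×43.1818 + ½×0.2×43.1818² = 281.4667.

$281.5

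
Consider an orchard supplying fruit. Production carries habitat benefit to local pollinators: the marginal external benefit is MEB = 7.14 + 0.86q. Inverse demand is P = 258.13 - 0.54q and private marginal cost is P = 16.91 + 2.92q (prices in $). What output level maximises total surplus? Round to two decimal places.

q* = 95.52

Social marginal cost = private MC − MEB = 9.77 + 2.06q.
Set SMC = demand: 9.77 + 2.06q = 258.13 - 0.54q → q* = 95.5231.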